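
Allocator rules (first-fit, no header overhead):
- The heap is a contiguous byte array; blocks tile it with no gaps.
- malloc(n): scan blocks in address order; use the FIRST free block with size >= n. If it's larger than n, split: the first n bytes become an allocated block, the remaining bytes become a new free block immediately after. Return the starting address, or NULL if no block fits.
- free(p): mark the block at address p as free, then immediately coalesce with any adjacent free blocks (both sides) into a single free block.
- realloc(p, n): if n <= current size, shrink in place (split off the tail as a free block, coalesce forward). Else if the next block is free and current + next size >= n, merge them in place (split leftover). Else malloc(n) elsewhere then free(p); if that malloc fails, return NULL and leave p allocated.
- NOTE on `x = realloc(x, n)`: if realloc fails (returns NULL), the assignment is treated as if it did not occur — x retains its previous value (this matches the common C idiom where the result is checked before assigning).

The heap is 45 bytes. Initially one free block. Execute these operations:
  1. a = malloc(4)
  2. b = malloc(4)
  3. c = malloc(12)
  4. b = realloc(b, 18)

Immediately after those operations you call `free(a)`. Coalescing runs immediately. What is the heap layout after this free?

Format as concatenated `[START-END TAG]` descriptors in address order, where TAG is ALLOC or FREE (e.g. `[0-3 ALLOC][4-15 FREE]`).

Op 1: a = malloc(4) -> a = 0; heap: [0-3 ALLOC][4-44 FREE]
Op 2: b = malloc(4) -> b = 4; heap: [0-3 ALLOC][4-7 ALLOC][8-44 FREE]
Op 3: c = malloc(12) -> c = 8; heap: [0-3 ALLOC][4-7 ALLOC][8-19 ALLOC][20-44 FREE]
Op 4: b = realloc(b, 18) -> b = 20; heap: [0-3 ALLOC][4-7 FREE][8-19 ALLOC][20-37 ALLOC][38-44 FREE]
free(a): a = 0 -> block [0-3 ALLOC]; mark free, coalesce with adjacent free neighbors -> [0-7 FREE][8-19 ALLOC][20-37 ALLOC][38-44 FREE]

Answer: [0-7 FREE][8-19 ALLOC][20-37 ALLOC][38-44 FREE]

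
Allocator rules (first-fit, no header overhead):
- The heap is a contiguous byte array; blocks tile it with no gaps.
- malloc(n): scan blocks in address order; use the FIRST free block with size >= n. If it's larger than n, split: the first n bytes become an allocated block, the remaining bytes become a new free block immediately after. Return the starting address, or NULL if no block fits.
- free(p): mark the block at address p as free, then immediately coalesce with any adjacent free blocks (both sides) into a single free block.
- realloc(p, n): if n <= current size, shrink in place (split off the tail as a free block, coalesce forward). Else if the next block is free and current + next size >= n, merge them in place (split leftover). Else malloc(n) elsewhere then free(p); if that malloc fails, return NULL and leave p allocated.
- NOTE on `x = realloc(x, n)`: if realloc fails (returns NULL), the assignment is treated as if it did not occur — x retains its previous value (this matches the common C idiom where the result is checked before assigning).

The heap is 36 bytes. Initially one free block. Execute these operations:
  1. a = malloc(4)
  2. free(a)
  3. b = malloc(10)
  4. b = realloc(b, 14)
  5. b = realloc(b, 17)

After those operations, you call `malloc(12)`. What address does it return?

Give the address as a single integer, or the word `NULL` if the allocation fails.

Answer: 17

Derivation:
Op 1: a = malloc(4) -> a = 0; heap: [0-3 ALLOC][4-35 FREE]
Op 2: free(a) -> (freed a); heap: [0-35 FREE]
Op 3: b = malloc(10) -> b = 0; heap: [0-9 ALLOC][10-35 FREE]
Op 4: b = realloc(b, 14) -> b = 0; heap: [0-13 ALLOC][14-35 FREE]
Op 5: b = realloc(b, 17) -> b = 0; heap: [0-16 ALLOC][17-35 FREE]
malloc(12): first-fit scan over [0-16 ALLOC][17-35 FREE] -> 17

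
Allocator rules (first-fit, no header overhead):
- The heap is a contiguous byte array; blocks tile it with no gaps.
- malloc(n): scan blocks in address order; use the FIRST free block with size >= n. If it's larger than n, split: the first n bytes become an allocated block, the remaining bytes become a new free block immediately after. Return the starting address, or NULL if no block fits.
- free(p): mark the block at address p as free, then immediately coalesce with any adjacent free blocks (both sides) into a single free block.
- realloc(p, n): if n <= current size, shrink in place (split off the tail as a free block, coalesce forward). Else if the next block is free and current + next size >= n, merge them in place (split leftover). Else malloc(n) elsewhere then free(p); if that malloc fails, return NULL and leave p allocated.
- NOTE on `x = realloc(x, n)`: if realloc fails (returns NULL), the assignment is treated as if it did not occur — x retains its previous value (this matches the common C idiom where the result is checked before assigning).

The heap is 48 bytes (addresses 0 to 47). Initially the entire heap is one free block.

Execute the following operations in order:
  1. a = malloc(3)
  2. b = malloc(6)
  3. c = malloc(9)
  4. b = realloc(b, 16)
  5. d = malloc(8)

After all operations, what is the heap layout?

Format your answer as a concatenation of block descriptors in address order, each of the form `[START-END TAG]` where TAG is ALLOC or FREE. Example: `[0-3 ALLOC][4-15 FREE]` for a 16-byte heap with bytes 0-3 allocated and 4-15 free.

Op 1: a = malloc(3) -> a = 0; heap: [0-2 ALLOC][3-47 FREE]
Op 2: b = malloc(6) -> b = 3; heap: [0-2 ALLOC][3-8 ALLOC][9-47 FREE]
Op 3: c = malloc(9) -> c = 9; heap: [0-2 ALLOC][3-8 ALLOC][9-17 ALLOC][18-47 FREE]
Op 4: b = realloc(b, 16) -> b = 18; heap: [0-2 ALLOC][3-8 FREE][9-17 ALLOC][18-33 ALLOC][34-47 FREE]
Op 5: d = malloc(8) -> d = 34; heap: [0-2 ALLOC][3-8 FREE][9-17 ALLOC][18-33 ALLOC][34-41 ALLOC][42-47 FREE]

Answer: [0-2 ALLOC][3-8 FREE][9-17 ALLOC][18-33 ALLOC][34-41 ALLOC][42-47 FREE]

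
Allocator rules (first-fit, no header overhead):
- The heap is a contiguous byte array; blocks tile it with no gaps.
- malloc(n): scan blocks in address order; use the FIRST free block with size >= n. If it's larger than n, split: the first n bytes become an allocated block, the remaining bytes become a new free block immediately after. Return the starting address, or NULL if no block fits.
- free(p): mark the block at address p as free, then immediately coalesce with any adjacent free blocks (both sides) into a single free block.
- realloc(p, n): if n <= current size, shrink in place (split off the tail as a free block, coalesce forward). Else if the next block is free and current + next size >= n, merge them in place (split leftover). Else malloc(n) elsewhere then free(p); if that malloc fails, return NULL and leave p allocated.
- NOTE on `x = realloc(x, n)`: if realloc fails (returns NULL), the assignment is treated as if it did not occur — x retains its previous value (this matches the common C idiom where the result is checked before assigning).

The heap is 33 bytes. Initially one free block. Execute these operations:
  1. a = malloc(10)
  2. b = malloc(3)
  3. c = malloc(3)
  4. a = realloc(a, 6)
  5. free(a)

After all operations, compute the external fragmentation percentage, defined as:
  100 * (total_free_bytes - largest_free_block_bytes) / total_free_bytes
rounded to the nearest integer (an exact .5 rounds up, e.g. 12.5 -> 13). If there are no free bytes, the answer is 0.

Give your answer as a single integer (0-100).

Answer: 37

Derivation:
Op 1: a = malloc(10) -> a = 0; heap: [0-9 ALLOC][10-32 FREE]
Op 2: b = malloc(3) -> b = 10; heap: [0-9 ALLOC][10-12 ALLOC][13-32 FREE]
Op 3: c = malloc(3) -> c = 13; heap: [0-9 ALLOC][10-12 ALLOC][13-15 ALLOC][16-32 FREE]
Op 4: a = realloc(a, 6) -> a = 0; heap: [0-5 ALLOC][6-9 FREE][10-12 ALLOC][13-15 ALLOC][16-32 FREE]
Op 5: free(a) -> (freed a); heap: [0-9 FREE][10-12 ALLOC][13-15 ALLOC][16-32 FREE]
Free blocks: [10 17] total_free=27 largest=17 -> 100*(27-17)/27 = 1000/27 ≈ 37.037 -> rounds to 37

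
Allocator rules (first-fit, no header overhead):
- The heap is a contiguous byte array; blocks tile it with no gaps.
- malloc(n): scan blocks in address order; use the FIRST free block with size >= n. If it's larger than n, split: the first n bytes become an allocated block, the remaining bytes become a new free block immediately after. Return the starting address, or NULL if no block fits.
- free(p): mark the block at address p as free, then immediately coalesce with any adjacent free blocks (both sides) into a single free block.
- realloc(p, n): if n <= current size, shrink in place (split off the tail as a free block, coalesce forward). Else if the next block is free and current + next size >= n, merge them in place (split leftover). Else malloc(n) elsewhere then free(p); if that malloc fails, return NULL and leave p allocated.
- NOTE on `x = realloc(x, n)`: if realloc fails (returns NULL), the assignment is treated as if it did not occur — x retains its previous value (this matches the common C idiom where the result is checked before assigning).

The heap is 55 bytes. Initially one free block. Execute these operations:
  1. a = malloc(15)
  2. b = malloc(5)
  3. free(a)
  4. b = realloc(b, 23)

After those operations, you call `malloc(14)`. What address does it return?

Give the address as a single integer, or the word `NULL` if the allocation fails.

Op 1: a = malloc(15) -> a = 0; heap: [0-14 ALLOC][15-54 FREE]
Op 2: b = malloc(5) -> b = 15; heap: [0-14 ALLOC][15-19 ALLOC][20-54 FREE]
Op 3: free(a) -> (freed a); heap: [0-14 FREE][15-19 ALLOC][20-54 FREE]
Op 4: b = realloc(b, 23) -> b = 15; heap: [0-14 FREE][15-37 ALLOC][38-54 FREE]
malloc(14): first-fit scan over [0-14 FREE][15-37 ALLOC][38-54 FREE] -> 0

Answer: 0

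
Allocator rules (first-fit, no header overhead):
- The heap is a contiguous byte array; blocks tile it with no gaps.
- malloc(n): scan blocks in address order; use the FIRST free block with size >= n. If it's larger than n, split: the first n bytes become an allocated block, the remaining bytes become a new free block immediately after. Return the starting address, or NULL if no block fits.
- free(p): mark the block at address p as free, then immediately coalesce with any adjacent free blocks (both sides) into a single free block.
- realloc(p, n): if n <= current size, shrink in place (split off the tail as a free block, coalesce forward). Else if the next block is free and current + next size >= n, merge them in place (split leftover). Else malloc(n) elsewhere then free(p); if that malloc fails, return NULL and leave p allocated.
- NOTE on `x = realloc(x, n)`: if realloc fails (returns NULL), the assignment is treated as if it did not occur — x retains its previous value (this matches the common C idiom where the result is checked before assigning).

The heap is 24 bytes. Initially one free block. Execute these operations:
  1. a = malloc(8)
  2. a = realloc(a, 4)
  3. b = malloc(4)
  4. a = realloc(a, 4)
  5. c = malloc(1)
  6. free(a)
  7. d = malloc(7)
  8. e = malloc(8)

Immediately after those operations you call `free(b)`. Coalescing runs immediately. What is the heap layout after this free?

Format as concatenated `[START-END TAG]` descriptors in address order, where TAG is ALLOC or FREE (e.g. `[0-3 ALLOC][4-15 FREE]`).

Op 1: a = malloc(8) -> a = 0; heap: [0-7 ALLOC][8-23 FREE]
Op 2: a = realloc(a, 4) -> a = 0; heap: [0-3 ALLOC][4-23 FREE]
Op 3: b = malloc(4) -> b = 4; heap: [0-3 ALLOC][4-7 ALLOC][8-23 FREE]
Op 4: a = realloc(a, 4) -> a = 0; heap: [0-3 ALLOC][4-7 ALLOC][8-23 FREE]
Op 5: c = malloc(1) -> c = 8; heap: [0-3 ALLOC][4-7 ALLOC][8-8 ALLOC][9-23 FREE]
Op 6: free(a) -> (freed a); heap: [0-3 FREE][4-7 ALLOC][8-8 ALLOC][9-23 FREE]
Op 7: d = malloc(7) -> d = 9; heap: [0-3 FREE][4-7 ALLOC][8-8 ALLOC][9-15 ALLOC][16-23 FREE]
Op 8: e = malloc(8) -> e = 16; heap: [0-3 FREE][4-7 ALLOC][8-8 ALLOC][9-15 ALLOC][16-23 ALLOC]
free(b): b = 4 -> block [4-7 ALLOC]; mark free, coalesce with adjacent free neighbors -> [0-7 FREE][8-8 ALLOC][9-15 ALLOC][16-23 ALLOC]

Answer: [0-7 FREE][8-8 ALLOC][9-15 ALLOC][16-23 ALLOC]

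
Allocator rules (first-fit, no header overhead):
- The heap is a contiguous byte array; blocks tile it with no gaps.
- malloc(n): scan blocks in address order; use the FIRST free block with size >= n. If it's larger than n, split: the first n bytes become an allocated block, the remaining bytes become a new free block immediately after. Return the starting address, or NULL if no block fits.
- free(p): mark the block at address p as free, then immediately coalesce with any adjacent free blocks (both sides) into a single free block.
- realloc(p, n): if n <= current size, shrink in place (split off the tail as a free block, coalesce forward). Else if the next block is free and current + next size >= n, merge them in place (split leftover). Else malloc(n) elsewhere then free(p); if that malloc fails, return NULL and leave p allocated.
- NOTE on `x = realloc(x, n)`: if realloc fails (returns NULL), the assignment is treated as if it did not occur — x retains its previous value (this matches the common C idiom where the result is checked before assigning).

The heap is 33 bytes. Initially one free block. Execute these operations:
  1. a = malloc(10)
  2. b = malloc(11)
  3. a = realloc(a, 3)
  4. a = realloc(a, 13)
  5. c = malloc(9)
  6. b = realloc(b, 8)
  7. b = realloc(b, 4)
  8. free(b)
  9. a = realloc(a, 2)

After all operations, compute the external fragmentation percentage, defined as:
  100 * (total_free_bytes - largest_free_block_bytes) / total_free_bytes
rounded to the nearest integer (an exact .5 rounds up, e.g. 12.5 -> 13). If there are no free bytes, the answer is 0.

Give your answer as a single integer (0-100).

Answer: 14

Derivation:
Op 1: a = malloc(10) -> a = 0; heap: [0-9 ALLOC][10-32 FREE]
Op 2: b = malloc(11) -> b = 10; heap: [0-9 ALLOC][10-20 ALLOC][21-32 FREE]
Op 3: a = realloc(a, 3) -> a = 0; heap: [0-2 ALLOC][3-9 FREE][10-20 ALLOC][21-32 FREE]
Op 4: a = realloc(a, 13) -> NULL (a unchanged); heap: [0-2 ALLOC][3-9 FREE][10-20 ALLOC][21-32 FREE]
Op 5: c = malloc(9) -> c = 21; heap: [0-2 ALLOC][3-9 FREE][10-20 ALLOC][21-29 ALLOC][30-32 FREE]
Op 6: b = realloc(b, 8) -> b = 10; heap: [0-2 ALLOC][3-9 FREE][10-17 ALLOC][18-20 FREE][21-29 ALLOC][30-32 FREE]
Op 7: b = realloc(b, 4) -> b = 10; heap: [0-2 ALLOC][3-9 FREE][10-13 ALLOC][14-20 FREE][21-29 ALLOC][30-32 FREE]
Op 8: free(b) -> (freed b); heap: [0-2 ALLOC][3-20 FREE][21-29 ALLOC][30-32 FREE]
Op 9: a = realloc(a, 2) -> a = 0; heap: [0-1 ALLOC][2-20 FREE][21-29 ALLOC][30-32 FREE]
Free blocks: [19 3] total_free=22 largest=19 -> 100*(22-19)/22 = 300/22 ≈ 13.636 -> rounds to 14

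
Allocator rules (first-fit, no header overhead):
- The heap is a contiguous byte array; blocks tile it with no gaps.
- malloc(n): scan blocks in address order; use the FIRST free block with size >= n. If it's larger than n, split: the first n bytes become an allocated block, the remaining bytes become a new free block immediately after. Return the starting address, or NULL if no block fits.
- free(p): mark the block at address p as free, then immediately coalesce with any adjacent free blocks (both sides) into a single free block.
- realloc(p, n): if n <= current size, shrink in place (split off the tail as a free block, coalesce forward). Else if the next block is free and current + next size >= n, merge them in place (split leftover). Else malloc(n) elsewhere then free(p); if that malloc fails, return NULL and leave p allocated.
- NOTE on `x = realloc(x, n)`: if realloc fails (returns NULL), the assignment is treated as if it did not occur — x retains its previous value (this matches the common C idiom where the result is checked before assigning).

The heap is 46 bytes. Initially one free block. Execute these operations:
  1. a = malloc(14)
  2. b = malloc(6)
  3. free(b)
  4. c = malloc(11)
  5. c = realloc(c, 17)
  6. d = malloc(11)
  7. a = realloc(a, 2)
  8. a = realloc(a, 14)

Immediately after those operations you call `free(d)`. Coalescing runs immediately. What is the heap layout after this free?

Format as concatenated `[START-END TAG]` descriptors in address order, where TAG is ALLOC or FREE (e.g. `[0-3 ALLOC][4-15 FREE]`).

Op 1: a = malloc(14) -> a = 0; heap: [0-13 ALLOC][14-45 FREE]
Op 2: b = malloc(6) -> b = 14; heap: [0-13 ALLOC][14-19 ALLOC][20-45 FREE]
Op 3: free(b) -> (freed b); heap: [0-13 ALLOC][14-45 FREE]
Op 4: c = malloc(11) -> c = 14; heap: [0-13 ALLOC][14-24 ALLOC][25-45 FREE]
Op 5: c = realloc(c, 17) -> c = 14; heap: [0-13 ALLOC][14-30 ALLOC][31-45 FREE]
Op 6: d = malloc(11) -> d = 31; heap: [0-13 ALLOC][14-30 ALLOC][31-41 ALLOC][42-45 FREE]
Op 7: a = realloc(a, 2) -> a = 0; heap: [0-1 ALLOC][2-13 FREE][14-30 ALLOC][31-41 ALLOC][42-45 FREE]
Op 8: a = realloc(a, 14) -> a = 0; heap: [0-13 ALLOC][14-30 ALLOC][31-41 ALLOC][42-45 FREE]
free(d): d = 31 -> block [31-41 ALLOC]; mark free, coalesce with adjacent free neighbors -> [0-13 ALLOC][14-30 ALLOC][31-45 FREE]

Answer: [0-13 ALLOC][14-30 ALLOC][31-45 FREE]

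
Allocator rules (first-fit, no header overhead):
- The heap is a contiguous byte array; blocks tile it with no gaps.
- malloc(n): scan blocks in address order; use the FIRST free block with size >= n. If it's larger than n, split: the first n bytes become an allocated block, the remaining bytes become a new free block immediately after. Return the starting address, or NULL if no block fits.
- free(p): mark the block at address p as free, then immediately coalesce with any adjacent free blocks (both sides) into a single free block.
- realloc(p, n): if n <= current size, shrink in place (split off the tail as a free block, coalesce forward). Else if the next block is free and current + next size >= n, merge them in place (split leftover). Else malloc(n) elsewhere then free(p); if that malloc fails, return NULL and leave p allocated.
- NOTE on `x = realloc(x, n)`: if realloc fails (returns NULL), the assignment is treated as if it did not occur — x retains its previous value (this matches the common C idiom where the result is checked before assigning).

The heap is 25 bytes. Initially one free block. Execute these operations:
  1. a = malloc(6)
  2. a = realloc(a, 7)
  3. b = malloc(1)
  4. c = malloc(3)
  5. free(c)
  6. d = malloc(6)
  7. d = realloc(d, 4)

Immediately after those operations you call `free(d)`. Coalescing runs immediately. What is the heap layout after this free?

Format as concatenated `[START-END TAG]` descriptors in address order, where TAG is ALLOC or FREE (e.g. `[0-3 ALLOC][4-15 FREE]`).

Op 1: a = malloc(6) -> a = 0; heap: [0-5 ALLOC][6-24 FREE]
Op 2: a = realloc(a, 7) -> a = 0; heap: [0-6 ALLOC][7-24 FREE]
Op 3: b = malloc(1) -> b = 7; heap: [0-6 ALLOC][7-7 ALLOC][8-24 FREE]
Op 4: c = malloc(3) -> c = 8; heap: [0-6 ALLOC][7-7 ALLOC][8-10 ALLOC][11-24 FREE]
Op 5: free(c) -> (freed c); heap: [0-6 ALLOC][7-7 ALLOC][8-24 FREE]
Op 6: d = malloc(6) -> d = 8; heap: [0-6 ALLOC][7-7 ALLOC][8-13 ALLOC][14-24 FREE]
Op 7: d = realloc(d, 4) -> d = 8; heap: [0-6 ALLOC][7-7 ALLOC][8-11 ALLOC][12-24 FREE]
free(d): d = 8 -> block [8-11 ALLOC]; mark free, coalesce with adjacent free neighbors -> [0-6 ALLOC][7-7 ALLOC][8-24 FREE]

Answer: [0-6 ALLOC][7-7 ALLOC][8-24 FREE]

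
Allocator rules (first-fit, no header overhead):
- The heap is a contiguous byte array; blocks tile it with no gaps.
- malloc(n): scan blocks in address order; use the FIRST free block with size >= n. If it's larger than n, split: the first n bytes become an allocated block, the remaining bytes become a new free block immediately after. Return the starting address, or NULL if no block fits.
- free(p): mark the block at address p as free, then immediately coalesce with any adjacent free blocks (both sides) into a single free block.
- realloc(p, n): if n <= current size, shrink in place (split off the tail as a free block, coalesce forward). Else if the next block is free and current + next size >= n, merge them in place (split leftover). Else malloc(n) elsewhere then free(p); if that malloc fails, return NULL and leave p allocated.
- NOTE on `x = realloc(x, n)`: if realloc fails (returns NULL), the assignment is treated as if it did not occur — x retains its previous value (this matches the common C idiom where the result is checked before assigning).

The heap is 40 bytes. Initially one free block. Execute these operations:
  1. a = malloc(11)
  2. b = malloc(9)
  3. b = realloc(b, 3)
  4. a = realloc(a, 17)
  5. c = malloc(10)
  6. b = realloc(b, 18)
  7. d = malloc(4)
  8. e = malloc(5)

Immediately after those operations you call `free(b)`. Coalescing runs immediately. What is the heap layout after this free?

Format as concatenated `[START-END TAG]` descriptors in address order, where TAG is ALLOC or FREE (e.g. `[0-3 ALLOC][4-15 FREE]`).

Op 1: a = malloc(11) -> a = 0; heap: [0-10 ALLOC][11-39 FREE]
Op 2: b = malloc(9) -> b = 11; heap: [0-10 ALLOC][11-19 ALLOC][20-39 FREE]
Op 3: b = realloc(b, 3) -> b = 11; heap: [0-10 ALLOC][11-13 ALLOC][14-39 FREE]
Op 4: a = realloc(a, 17) -> a = 14; heap: [0-10 FREE][11-13 ALLOC][14-30 ALLOC][31-39 FREE]
Op 5: c = malloc(10) -> c = 0; heap: [0-9 ALLOC][10-10 FREE][11-13 ALLOC][14-30 ALLOC][31-39 FREE]
Op 6: b = realloc(b, 18) -> NULL (b unchanged); heap: [0-9 ALLOC][10-10 FREE][11-13 ALLOC][14-30 ALLOC][31-39 FREE]
Op 7: d = malloc(4) -> d = 31; heap: [0-9 ALLOC][10-10 FREE][11-13 ALLOC][14-30 ALLOC][31-34 ALLOC][35-39 FREE]
Op 8: e = malloc(5) -> e = 35; heap: [0-9 ALLOC][10-10 FREE][11-13 ALLOC][14-30 ALLOC][31-34 ALLOC][35-39 ALLOC]
free(b): b = 11 -> block [11-13 ALLOC]; mark free, coalesce with adjacent free neighbors -> [0-9 ALLOC][10-13 FREE][14-30 ALLOC][31-34 ALLOC][35-39 ALLOC]

Answer: [0-9 ALLOC][10-13 FREE][14-30 ALLOC][31-34 ALLOC][35-39 ALLOC]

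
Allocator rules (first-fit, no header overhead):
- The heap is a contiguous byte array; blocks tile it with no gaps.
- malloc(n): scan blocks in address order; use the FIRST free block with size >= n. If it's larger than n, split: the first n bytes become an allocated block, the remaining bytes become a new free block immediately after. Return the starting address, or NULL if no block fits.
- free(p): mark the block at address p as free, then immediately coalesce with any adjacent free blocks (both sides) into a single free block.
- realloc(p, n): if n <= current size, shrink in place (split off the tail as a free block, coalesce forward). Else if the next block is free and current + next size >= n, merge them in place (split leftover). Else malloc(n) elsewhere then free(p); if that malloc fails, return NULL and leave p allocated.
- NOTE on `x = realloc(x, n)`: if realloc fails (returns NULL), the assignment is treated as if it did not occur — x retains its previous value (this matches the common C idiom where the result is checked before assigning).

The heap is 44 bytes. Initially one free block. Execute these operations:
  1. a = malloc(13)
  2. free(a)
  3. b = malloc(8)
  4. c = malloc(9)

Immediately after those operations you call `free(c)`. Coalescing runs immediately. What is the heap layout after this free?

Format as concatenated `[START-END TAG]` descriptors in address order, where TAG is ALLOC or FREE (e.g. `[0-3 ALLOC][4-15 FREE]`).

Answer: [0-7 ALLOC][8-43 FREE]

Derivation:
Op 1: a = malloc(13) -> a = 0; heap: [0-12 ALLOC][13-43 FREE]
Op 2: free(a) -> (freed a); heap: [0-43 FREE]
Op 3: b = malloc(8) -> b = 0; heap: [0-7 ALLOC][8-43 FREE]
Op 4: c = malloc(9) -> c = 8; heap: [0-7 ALLOC][8-16 ALLOC][17-43 FREE]
free(c): c = 8 -> block [8-16 ALLOC]; mark free, coalesce with adjacent free neighbors -> [0-7 ALLOC][8-43 FREE]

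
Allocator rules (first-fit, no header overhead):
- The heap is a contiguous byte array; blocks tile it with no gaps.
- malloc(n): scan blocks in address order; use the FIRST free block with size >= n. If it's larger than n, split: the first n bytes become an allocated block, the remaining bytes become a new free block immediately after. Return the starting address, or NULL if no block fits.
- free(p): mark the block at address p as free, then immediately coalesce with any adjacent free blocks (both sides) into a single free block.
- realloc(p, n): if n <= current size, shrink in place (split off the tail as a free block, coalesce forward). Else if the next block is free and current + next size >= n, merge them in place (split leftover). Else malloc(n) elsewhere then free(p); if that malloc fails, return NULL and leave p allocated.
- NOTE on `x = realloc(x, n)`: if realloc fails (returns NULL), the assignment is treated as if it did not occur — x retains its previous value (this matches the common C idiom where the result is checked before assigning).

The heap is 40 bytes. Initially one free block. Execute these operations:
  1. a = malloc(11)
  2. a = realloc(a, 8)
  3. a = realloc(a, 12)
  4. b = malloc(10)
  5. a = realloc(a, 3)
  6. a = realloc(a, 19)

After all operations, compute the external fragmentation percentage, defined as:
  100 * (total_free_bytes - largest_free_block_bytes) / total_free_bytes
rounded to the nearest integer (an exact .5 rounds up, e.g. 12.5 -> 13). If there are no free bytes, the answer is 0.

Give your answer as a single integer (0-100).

Answer: 33

Derivation:
Op 1: a = malloc(11) -> a = 0; heap: [0-10 ALLOC][11-39 FREE]
Op 2: a = realloc(a, 8) -> a = 0; heap: [0-7 ALLOC][8-39 FREE]
Op 3: a = realloc(a, 12) -> a = 0; heap: [0-11 ALLOC][12-39 FREE]
Op 4: b = malloc(10) -> b = 12; heap: [0-11 ALLOC][12-21 ALLOC][22-39 FREE]
Op 5: a = realloc(a, 3) -> a = 0; heap: [0-2 ALLOC][3-11 FREE][12-21 ALLOC][22-39 FREE]
Op 6: a = realloc(a, 19) -> NULL (a unchanged); heap: [0-2 ALLOC][3-11 FREE][12-21 ALLOC][22-39 FREE]
Free blocks: [9 18] total_free=27 largest=18 -> 100*(27-18)/27 = 900/27 ≈ 33.333 -> rounds to 33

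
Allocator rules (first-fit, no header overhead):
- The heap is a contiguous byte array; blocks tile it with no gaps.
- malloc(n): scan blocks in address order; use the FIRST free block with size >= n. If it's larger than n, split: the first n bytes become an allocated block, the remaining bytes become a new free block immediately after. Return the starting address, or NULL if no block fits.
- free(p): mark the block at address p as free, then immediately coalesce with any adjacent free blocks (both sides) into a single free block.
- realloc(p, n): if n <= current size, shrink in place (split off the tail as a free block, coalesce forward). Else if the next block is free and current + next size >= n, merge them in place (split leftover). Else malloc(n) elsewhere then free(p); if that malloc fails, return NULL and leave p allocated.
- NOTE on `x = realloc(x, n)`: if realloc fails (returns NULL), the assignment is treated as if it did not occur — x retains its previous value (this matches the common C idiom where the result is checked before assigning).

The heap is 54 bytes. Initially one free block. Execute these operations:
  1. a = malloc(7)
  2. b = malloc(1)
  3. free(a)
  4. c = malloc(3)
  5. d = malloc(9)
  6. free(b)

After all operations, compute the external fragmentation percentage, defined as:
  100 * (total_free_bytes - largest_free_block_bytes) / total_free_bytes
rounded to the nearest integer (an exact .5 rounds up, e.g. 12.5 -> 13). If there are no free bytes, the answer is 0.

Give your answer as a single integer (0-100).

Op 1: a = malloc(7) -> a = 0; heap: [0-6 ALLOC][7-53 FREE]
Op 2: b = malloc(1) -> b = 7; heap: [0-6 ALLOC][7-7 ALLOC][8-53 FREE]
Op 3: free(a) -> (freed a); heap: [0-6 FREE][7-7 ALLOC][8-53 FREE]
Op 4: c = malloc(3) -> c = 0; heap: [0-2 ALLOC][3-6 FREE][7-7 ALLOC][8-53 FREE]
Op 5: d = malloc(9) -> d = 8; heap: [0-2 ALLOC][3-6 FREE][7-7 ALLOC][8-16 ALLOC][17-53 FREE]
Op 6: free(b) -> (freed b); heap: [0-2 ALLOC][3-7 FREE][8-16 ALLOC][17-53 FREE]
Free blocks: [5 37] total_free=42 largest=37 -> 100*(42-37)/42 = 500/42 ≈ 11.905 -> rounds to 12

Answer: 12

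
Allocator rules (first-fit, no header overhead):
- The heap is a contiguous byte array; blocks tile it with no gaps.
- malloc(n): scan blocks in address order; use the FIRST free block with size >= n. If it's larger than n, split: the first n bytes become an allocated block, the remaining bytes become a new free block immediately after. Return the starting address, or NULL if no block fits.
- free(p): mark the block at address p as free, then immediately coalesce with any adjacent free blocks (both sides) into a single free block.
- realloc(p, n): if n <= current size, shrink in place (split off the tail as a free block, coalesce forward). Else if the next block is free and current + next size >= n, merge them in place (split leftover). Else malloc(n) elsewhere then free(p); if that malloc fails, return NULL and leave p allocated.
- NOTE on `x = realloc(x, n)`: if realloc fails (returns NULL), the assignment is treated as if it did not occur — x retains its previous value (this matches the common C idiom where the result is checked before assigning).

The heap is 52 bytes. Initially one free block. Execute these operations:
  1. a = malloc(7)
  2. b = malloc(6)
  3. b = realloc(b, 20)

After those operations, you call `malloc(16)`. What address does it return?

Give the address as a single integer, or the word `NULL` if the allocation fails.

Op 1: a = malloc(7) -> a = 0; heap: [0-6 ALLOC][7-51 FREE]
Op 2: b = malloc(6) -> b = 7; heap: [0-6 ALLOC][7-12 ALLOC][13-51 FREE]
Op 3: b = realloc(b, 20) -> b = 7; heap: [0-6 ALLOC][7-26 ALLOC][27-51 FREE]
malloc(16): first-fit scan over [0-6 ALLOC][7-26 ALLOC][27-51 FREE] -> 27

Answer: 27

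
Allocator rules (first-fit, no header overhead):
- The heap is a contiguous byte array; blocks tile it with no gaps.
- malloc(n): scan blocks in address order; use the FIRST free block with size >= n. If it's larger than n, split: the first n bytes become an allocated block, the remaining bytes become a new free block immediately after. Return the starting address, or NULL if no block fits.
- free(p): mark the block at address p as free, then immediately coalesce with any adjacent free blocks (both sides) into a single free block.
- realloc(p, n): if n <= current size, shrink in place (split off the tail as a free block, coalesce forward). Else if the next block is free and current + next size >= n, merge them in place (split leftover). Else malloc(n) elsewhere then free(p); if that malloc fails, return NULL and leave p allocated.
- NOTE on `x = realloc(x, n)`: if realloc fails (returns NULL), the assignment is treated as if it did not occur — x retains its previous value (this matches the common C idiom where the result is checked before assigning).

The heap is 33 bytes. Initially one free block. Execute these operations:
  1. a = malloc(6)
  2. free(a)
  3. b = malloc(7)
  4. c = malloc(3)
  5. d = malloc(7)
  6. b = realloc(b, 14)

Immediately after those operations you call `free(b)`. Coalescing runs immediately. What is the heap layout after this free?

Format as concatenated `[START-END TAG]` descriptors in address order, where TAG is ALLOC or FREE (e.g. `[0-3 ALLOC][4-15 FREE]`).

Op 1: a = malloc(6) -> a = 0; heap: [0-5 ALLOC][6-32 FREE]
Op 2: free(a) -> (freed a); heap: [0-32 FREE]
Op 3: b = malloc(7) -> b = 0; heap: [0-6 ALLOC][7-32 FREE]
Op 4: c = malloc(3) -> c = 7; heap: [0-6 ALLOC][7-9 ALLOC][10-32 FREE]
Op 5: d = malloc(7) -> d = 10; heap: [0-6 ALLOC][7-9 ALLOC][10-16 ALLOC][17-32 FREE]
Op 6: b = realloc(b, 14) -> b = 17; heap: [0-6 FREE][7-9 ALLOC][10-16 ALLOC][17-30 ALLOC][31-32 FREE]
free(b): b = 17 -> block [17-30 ALLOC]; mark free, coalesce with adjacent free neighbors -> [0-6 FREE][7-9 ALLOC][10-16 ALLOC][17-32 FREE]

Answer: [0-6 FREE][7-9 ALLOC][10-16 ALLOC][17-32 FREE]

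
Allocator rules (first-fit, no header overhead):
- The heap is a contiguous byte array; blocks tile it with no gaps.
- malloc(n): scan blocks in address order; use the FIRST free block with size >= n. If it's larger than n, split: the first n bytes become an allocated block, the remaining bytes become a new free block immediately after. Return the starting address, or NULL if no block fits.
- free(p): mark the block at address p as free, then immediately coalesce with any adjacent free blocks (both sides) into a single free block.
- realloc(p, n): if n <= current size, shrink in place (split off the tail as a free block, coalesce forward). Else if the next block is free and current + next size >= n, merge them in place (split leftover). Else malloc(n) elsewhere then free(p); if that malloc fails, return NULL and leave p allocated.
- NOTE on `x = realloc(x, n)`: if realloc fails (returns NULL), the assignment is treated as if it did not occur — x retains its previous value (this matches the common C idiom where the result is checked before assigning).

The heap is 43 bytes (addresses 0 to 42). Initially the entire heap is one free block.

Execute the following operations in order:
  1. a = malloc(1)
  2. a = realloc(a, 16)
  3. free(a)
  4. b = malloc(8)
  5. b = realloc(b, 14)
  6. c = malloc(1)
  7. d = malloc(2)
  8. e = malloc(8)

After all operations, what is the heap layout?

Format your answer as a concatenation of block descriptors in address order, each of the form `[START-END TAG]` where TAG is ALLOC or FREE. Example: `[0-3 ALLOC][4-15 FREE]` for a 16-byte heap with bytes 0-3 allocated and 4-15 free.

Answer: [0-13 ALLOC][14-14 ALLOC][15-16 ALLOC][17-24 ALLOC][25-42 FREE]

Derivation:
Op 1: a = malloc(1) -> a = 0; heap: [0-0 ALLOC][1-42 FREE]
Op 2: a = realloc(a, 16) -> a = 0; heap: [0-15 ALLOC][16-42 FREE]
Op 3: free(a) -> (freed a); heap: [0-42 FREE]
Op 4: b = malloc(8) -> b = 0; heap: [0-7 ALLOC][8-42 FREE]
Op 5: b = realloc(b, 14) -> b = 0; heap: [0-13 ALLOC][14-42 FREE]
Op 6: c = malloc(1) -> c = 14; heap: [0-13 ALLOC][14-14 ALLOC][15-42 FREE]
Op 7: d = malloc(2) -> d = 15; heap: [0-13 ALLOC][14-14 ALLOC][15-16 ALLOC][17-42 FREE]
Op 8: e = malloc(8) -> e = 17; heap: [0-13 ALLOC][14-14 ALLOC][15-16 ALLOC][17-24 ALLOC][25-42 FREE]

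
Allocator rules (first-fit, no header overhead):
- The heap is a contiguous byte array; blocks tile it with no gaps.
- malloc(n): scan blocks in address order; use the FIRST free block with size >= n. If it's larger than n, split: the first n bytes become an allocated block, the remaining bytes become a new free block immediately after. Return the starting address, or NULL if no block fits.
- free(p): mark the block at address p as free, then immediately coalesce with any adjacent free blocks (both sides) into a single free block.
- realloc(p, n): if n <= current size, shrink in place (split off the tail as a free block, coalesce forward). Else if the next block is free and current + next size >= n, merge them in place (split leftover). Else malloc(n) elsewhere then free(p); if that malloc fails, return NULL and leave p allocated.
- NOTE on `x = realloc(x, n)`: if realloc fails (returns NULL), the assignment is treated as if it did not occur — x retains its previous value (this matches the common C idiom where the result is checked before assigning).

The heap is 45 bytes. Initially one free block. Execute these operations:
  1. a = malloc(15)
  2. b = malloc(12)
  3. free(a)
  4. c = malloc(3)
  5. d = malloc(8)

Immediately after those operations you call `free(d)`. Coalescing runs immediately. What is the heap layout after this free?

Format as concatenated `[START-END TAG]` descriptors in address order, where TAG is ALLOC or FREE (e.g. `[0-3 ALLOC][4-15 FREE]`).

Op 1: a = malloc(15) -> a = 0; heap: [0-14 ALLOC][15-44 FREE]
Op 2: b = malloc(12) -> b = 15; heap: [0-14 ALLOC][15-26 ALLOC][27-44 FREE]
Op 3: free(a) -> (freed a); heap: [0-14 FREE][15-26 ALLOC][27-44 FREE]
Op 4: c = malloc(3) -> c = 0; heap: [0-2 ALLOC][3-14 FREE][15-26 ALLOC][27-44 FREE]
Op 5: d = malloc(8) -> d = 3; heap: [0-2 ALLOC][3-10 ALLOC][11-14 FREE][15-26 ALLOC][27-44 FREE]
free(d): d = 3 -> block [3-10 ALLOC]; mark free, coalesce with adjacent free neighbors -> [0-2 ALLOC][3-14 FREE][15-26 ALLOC][27-44 FREE]

Answer: [0-2 ALLOC][3-14 FREE][15-26 ALLOC][27-44 FREE]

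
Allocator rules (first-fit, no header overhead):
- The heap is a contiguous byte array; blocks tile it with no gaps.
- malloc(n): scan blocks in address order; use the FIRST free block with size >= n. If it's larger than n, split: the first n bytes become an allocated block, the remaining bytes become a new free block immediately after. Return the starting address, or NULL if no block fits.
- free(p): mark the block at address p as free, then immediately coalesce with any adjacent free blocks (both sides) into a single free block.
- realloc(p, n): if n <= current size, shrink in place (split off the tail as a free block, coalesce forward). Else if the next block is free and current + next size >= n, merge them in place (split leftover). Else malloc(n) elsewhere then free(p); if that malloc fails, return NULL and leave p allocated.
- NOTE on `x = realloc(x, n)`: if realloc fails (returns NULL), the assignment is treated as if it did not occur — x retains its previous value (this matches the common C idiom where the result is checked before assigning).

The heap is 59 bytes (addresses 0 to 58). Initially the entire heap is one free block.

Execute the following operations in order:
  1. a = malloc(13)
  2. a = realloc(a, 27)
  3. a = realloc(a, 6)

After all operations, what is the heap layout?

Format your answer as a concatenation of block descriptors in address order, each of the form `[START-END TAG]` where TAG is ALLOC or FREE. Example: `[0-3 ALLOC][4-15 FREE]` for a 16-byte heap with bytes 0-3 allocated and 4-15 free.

Op 1: a = malloc(13) -> a = 0; heap: [0-12 ALLOC][13-58 FREE]
Op 2: a = realloc(a, 27) -> a = 0; heap: [0-26 ALLOC][27-58 FREE]
Op 3: a = realloc(a, 6) -> a = 0; heap: [0-5 ALLOC][6-58 FREE]

Answer: [0-5 ALLOC][6-58 FREE]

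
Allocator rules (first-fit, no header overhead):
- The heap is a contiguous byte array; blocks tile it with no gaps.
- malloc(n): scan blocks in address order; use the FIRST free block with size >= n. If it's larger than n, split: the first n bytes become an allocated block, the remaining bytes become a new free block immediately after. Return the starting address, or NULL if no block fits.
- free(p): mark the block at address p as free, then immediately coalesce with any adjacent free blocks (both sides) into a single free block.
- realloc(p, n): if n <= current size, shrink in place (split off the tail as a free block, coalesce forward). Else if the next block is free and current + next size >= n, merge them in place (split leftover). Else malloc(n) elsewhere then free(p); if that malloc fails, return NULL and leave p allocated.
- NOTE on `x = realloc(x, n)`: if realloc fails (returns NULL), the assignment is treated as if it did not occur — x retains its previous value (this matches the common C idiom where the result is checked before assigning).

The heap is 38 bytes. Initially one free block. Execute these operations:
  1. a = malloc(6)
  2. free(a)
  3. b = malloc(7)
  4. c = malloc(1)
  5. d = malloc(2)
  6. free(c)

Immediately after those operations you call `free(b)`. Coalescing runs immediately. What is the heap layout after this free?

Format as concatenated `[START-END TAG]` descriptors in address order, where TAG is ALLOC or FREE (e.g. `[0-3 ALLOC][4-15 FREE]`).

Op 1: a = malloc(6) -> a = 0; heap: [0-5 ALLOC][6-37 FREE]
Op 2: free(a) -> (freed a); heap: [0-37 FREE]
Op 3: b = malloc(7) -> b = 0; heap: [0-6 ALLOC][7-37 FREE]
Op 4: c = malloc(1) -> c = 7; heap: [0-6 ALLOC][7-7 ALLOC][8-37 FREE]
Op 5: d = malloc(2) -> d = 8; heap: [0-6 ALLOC][7-7 ALLOC][8-9 ALLOC][10-37 FREE]
Op 6: free(c) -> (freed c); heap: [0-6 ALLOC][7-7 FREE][8-9 ALLOC][10-37 FREE]
free(b): b = 0 -> block [0-6 ALLOC]; mark free, coalesce with adjacent free neighbors -> [0-7 FREE][8-9 ALLOC][10-37 FREE]

Answer: [0-7 FREE][8-9 ALLOC][10-37 FREE]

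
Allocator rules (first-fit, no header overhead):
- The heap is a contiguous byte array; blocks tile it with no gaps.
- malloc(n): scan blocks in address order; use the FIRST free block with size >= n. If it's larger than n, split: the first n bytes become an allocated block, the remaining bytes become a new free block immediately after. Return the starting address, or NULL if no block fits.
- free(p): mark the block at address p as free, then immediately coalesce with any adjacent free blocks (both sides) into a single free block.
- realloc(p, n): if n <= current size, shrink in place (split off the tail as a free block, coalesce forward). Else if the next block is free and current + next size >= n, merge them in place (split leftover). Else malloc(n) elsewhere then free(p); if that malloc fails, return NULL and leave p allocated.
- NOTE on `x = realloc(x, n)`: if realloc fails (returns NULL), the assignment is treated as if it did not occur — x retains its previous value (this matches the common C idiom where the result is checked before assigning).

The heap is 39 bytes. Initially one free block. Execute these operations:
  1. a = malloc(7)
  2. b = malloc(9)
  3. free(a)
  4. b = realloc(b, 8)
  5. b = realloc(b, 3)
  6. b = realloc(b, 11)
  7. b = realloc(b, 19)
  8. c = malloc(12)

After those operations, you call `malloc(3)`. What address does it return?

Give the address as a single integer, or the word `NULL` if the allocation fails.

Answer: 0

Derivation:
Op 1: a = malloc(7) -> a = 0; heap: [0-6 ALLOC][7-38 FREE]
Op 2: b = malloc(9) -> b = 7; heap: [0-6 ALLOC][7-15 ALLOC][16-38 FREE]
Op 3: free(a) -> (freed a); heap: [0-6 FREE][7-15 ALLOC][16-38 FREE]
Op 4: b = realloc(b, 8) -> b = 7; heap: [0-6 FREE][7-14 ALLOC][15-38 FREE]
Op 5: b = realloc(b, 3) -> b = 7; heap: [0-6 FREE][7-9 ALLOC][10-38 FREE]
Op 6: b = realloc(b, 11) -> b = 7; heap: [0-6 FREE][7-17 ALLOC][18-38 FREE]
Op 7: b = realloc(b, 19) -> b = 7; heap: [0-6 FREE][7-25 ALLOC][26-38 FREE]
Op 8: c = malloc(12) -> c = 26; heap: [0-6 FREE][7-25 ALLOC][26-37 ALLOC][38-38 FREE]
malloc(3): first-fit scan over [0-6 FREE][7-25 ALLOC][26-37 ALLOC][38-38 FREE] -> 0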